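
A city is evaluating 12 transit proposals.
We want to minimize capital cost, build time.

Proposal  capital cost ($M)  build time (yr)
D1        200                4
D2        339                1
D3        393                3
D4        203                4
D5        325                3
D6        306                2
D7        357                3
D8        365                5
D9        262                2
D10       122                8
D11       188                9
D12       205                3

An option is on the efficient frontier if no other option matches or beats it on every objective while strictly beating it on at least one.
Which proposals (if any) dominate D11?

D10

D10: capital cost 122≤188, build time 8≤9 — dominates D11.
Others (D1, D2, D3, D4, D5, D6, D7, D8, D9, D12) are each worse than D11 on at least one objective.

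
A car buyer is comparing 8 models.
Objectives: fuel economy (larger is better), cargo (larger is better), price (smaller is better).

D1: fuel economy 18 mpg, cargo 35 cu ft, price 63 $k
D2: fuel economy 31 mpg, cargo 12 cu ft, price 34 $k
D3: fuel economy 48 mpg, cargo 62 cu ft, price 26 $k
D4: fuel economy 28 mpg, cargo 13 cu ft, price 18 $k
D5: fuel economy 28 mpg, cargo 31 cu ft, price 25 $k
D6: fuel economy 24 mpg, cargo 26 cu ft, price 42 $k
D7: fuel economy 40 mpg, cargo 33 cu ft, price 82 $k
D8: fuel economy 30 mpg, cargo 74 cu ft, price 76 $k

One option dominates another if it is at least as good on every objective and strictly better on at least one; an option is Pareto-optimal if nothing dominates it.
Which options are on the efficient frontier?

D1: dominated by D3 (fuel economy 48≥18, cargo 62≥35, price 26≤63).
D2: dominated by D3 (fuel economy 48≥31, cargo 62≥12, price 26≤34).
D3: not dominated (best fuel economy).
D4: not dominated (best price).
D5: not dominated.
D6: dominated by D3 (fuel economy 48≥24, cargo 62≥26, price 26≤42).
D7: dominated by D3 (fuel economy 48≥40, cargo 62≥33, price 26≤82).
D8: not dominated (best cargo).

D3, D4, D5, D8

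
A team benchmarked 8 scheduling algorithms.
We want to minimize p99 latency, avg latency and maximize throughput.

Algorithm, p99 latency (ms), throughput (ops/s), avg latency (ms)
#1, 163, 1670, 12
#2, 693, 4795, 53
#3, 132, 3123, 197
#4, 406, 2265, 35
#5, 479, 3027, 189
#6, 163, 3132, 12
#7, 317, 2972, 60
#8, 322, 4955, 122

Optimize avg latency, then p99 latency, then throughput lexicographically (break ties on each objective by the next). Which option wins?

First minimize avg latency: best is 12, kept {#1, #6}.
Then minimize p99 latency: best is 163, kept {#1, #6}.
Then maximize throughput: best is 3132, kept {#6}.

#6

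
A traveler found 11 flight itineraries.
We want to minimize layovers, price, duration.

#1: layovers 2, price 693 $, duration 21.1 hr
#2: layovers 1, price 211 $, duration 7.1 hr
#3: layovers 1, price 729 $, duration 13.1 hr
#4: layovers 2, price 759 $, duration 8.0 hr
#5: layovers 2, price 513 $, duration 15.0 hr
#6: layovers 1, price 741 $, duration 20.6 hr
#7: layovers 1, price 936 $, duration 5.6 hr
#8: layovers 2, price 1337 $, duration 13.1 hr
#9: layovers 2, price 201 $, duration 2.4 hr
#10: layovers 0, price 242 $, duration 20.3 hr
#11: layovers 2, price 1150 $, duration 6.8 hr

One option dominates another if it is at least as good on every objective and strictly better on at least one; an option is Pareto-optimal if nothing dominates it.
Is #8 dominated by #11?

#11 vs #8: layovers 2≤2, price 1150≤1337, duration 6.8≤13.1 — #11 is at least as good on every objective with at least one strict improvement.

Yes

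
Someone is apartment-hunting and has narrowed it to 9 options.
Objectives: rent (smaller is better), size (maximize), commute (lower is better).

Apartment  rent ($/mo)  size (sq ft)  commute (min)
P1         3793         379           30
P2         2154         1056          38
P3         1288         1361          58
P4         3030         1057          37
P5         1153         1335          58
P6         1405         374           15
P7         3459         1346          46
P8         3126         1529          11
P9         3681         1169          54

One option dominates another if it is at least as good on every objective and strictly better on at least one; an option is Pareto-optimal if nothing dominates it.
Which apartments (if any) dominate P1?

P8

P8: rent 3126≤3793, size 1529≥379, commute 11≤30 — dominates P1.
Others (P2, P3, P4, P5, P6, P7, P9) are each worse than P1 on at least one objective.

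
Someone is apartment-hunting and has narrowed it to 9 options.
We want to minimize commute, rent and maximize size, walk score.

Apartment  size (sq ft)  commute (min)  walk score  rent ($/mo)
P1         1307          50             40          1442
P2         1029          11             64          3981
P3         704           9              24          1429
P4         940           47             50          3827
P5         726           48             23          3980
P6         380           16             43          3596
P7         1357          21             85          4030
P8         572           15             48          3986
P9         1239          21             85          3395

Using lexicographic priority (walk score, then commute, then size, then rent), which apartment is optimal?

P7

First maximize walk score: best is 85, kept {P7, P9}.
Then minimize commute: best is 21, kept {P7, P9}.
Then maximize size: best is 1357, kept {P7}.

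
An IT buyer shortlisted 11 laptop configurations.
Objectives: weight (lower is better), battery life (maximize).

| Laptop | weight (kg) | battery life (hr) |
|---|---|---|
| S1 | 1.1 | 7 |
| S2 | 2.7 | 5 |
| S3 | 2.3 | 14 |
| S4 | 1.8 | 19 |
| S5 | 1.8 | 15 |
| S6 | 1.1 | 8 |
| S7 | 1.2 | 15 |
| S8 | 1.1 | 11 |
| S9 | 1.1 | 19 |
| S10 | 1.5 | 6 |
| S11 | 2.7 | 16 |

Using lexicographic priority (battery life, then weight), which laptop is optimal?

S9

First maximize battery life: best is 19, kept {S4, S9}.
Then minimize weight: best is 1.1, kept {S9}.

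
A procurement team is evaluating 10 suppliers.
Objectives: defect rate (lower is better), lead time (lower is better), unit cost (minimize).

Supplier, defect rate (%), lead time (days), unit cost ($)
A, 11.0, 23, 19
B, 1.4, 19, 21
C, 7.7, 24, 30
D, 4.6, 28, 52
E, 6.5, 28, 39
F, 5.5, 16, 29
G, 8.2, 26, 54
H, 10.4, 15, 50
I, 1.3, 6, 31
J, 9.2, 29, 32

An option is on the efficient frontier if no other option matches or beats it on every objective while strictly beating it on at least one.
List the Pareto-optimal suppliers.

A: not dominated (best unit cost).
B: not dominated.
C: dominated by B (defect rate 1.4≤7.7, lead time 19≤24, unit cost 21≤30).
D: dominated by B (defect rate 1.4≤4.6, lead time 19≤28, unit cost 21≤52).
E: dominated by B (defect rate 1.4≤6.5, lead time 19≤28, unit cost 21≤39).
F: not dominated.
G: dominated by B (defect rate 1.4≤8.2, lead time 19≤26, unit cost 21≤54).
H: dominated by I (defect rate 1.3≤10.4, lead time 6≤15, unit cost 31≤50).
I: not dominated (best defect rate).
J: dominated by B (defect rate 1.4≤9.2, lead time 19≤29, unit cost 21≤32).

A, B, F, I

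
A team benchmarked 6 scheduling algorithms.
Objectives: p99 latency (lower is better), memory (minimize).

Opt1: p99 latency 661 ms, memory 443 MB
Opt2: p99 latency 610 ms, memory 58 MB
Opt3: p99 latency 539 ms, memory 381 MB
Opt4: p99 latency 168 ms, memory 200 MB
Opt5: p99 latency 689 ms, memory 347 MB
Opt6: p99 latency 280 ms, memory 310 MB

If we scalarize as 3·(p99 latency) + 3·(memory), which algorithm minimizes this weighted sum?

Opt4

Opt1: 3·661 + 3·443 = 3312
Opt2: 3·610 + 3·58 = 2004
Opt3: 3·539 + 3·381 = 2760
Opt4: 3·168 + 3·200 = 1104
Opt5: 3·689 + 3·347 = 3108
Opt6: 3·280 + 3·310 = 1770
Lowest: Opt4 at 1104.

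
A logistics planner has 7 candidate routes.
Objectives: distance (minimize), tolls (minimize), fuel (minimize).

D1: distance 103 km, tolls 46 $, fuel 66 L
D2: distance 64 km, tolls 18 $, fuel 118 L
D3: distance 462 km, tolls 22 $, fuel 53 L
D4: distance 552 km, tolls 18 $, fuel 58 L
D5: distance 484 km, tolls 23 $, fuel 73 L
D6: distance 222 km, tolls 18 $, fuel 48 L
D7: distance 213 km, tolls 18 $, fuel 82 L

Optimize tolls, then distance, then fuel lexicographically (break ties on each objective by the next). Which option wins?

First minimize tolls: best is 18, kept {D2, D4, D6, D7}.
Then minimize distance: best is 64, kept {D2}.

D2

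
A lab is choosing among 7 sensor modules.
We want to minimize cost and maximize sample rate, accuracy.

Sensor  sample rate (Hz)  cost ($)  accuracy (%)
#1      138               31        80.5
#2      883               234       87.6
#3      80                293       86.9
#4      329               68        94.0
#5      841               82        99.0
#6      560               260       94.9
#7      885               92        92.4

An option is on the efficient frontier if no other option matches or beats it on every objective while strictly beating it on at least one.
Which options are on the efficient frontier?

#1: not dominated (best cost).
#2: dominated by #7 (sample rate 885≥883, cost 92≤234, accuracy 92.4≥87.6).
#3: dominated by #2 (sample rate 883≥80, cost 234≤293, accuracy 87.6≥86.9).
#4: not dominated.
#5: not dominated (best accuracy).
#6: dominated by #5 (sample rate 841≥560, cost 82≤260, accuracy 99.0≥94.9).
#7: not dominated (best sample rate).

#1, #4, #5, #7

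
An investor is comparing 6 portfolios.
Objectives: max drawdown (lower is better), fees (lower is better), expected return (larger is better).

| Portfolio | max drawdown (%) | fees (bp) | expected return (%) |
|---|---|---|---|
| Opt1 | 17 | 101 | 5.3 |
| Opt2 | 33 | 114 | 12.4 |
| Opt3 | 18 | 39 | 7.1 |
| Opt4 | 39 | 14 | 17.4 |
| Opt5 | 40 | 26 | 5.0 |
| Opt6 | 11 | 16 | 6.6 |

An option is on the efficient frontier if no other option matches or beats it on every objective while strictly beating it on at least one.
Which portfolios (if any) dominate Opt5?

Opt4, Opt6

Opt4: max drawdown 39≤40, fees 14≤26, expected return 17.4≥5.0 — dominates Opt5.
Opt6: max drawdown 11≤40, fees 16≤26, expected return 6.6≥5.0 — dominates Opt5.
Others (Opt1, Opt2, Opt3) are each worse than Opt5 on at least one objective.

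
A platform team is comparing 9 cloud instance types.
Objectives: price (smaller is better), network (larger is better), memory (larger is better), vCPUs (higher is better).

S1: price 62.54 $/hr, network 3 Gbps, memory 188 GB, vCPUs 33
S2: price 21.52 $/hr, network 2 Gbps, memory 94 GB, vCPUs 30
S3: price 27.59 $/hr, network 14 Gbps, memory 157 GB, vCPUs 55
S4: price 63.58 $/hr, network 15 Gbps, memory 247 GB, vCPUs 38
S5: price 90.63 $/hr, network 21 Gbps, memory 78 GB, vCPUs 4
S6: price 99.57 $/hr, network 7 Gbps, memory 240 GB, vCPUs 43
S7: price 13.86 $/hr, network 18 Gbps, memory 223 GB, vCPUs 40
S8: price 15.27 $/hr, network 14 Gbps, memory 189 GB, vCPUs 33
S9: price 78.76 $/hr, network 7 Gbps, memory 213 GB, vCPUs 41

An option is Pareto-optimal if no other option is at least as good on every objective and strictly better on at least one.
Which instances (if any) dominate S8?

S7: price 13.86≤15.27, network 18≥14, memory 223≥189, vCPUs 40≥33 — dominates S8.
Others (S1, S2, S3, S4, S5, S6, S9) are each worse than S8 on at least one objective.

S7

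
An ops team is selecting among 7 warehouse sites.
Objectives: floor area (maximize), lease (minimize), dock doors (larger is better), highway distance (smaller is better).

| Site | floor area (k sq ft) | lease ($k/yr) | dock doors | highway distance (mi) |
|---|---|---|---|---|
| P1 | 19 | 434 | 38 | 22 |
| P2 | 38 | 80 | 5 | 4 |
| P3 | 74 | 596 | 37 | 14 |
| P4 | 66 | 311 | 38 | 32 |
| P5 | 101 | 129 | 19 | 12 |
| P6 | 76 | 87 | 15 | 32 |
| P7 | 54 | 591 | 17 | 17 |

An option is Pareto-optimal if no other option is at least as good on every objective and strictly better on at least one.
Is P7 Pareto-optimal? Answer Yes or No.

No

P5 vs P7: floor area 101≥54, lease 129≤591, dock doors 19≥17, highway distance 12≤17 — P5 is at least as good on every objective and strictly better on at least one, so P5 dominates P7.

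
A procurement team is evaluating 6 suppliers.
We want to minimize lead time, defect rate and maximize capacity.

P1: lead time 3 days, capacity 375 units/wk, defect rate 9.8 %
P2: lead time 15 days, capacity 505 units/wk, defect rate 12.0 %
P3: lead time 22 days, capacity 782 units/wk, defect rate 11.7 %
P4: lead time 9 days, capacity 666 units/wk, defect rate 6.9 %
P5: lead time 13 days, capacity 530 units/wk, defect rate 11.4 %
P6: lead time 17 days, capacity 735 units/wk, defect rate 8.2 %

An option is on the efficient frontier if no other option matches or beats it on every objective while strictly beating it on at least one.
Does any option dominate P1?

No

P2: worse on lead time (15 vs 3).
P3: worse on lead time (22 vs 3).
P4: worse on lead time (9 vs 3).
P5: worse on lead time (13 vs 3).
P6: worse on lead time (17 vs 3).
No option is at least as good as P1 on every objective and strictly better on one.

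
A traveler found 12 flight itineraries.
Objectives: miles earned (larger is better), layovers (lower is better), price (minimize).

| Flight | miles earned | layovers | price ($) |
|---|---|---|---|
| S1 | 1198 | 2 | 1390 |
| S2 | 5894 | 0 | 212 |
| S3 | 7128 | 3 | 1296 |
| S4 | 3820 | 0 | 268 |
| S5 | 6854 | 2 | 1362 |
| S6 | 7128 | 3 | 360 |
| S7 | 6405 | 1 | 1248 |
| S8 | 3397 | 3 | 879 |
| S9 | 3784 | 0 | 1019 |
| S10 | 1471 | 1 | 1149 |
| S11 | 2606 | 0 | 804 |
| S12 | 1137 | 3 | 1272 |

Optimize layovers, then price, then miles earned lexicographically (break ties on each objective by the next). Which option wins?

S2

First minimize layovers: best is 0, kept {S2, S4, S9, S11}.
Then minimize price: best is 212, kept {S2}.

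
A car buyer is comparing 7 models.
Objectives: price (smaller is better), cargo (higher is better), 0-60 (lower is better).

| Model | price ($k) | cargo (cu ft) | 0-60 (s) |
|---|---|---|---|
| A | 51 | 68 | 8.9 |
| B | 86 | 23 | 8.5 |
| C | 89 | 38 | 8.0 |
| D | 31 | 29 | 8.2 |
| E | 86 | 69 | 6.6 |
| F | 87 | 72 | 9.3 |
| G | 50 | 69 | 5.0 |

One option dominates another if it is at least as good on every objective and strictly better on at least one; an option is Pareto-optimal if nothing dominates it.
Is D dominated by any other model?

No

A: worse on price (51 vs 31).
B: worse on price (86 vs 31).
C: worse on price (89 vs 31).
E: worse on price (86 vs 31).
F: worse on price (87 vs 31).
G: worse on price (50 vs 31).
No option is at least as good as D on every objective and strictly better on one.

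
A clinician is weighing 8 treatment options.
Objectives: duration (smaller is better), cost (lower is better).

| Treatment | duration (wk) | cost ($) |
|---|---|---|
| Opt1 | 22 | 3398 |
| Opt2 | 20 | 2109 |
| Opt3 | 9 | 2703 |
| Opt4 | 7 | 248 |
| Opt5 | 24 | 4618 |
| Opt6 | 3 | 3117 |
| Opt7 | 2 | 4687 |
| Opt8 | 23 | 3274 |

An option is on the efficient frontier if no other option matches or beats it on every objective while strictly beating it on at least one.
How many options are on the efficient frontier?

3

Opt1: dominated by Opt2 (duration 20≤22, cost 2109≤3398).
Opt2: dominated by Opt4 (duration 7≤20, cost 248≤2109).
Opt3: dominated by Opt4 (duration 7≤9, cost 248≤2703).
Opt4: not dominated (best cost).
Opt5: dominated by Opt1 (duration 22≤24, cost 3398≤4618).
Opt6: not dominated.
Opt7: not dominated (best duration).
Opt8: dominated by Opt2 (duration 20≤23, cost 2109≤3274).
Pareto-optimal: Opt4, Opt6, Opt7 → 3.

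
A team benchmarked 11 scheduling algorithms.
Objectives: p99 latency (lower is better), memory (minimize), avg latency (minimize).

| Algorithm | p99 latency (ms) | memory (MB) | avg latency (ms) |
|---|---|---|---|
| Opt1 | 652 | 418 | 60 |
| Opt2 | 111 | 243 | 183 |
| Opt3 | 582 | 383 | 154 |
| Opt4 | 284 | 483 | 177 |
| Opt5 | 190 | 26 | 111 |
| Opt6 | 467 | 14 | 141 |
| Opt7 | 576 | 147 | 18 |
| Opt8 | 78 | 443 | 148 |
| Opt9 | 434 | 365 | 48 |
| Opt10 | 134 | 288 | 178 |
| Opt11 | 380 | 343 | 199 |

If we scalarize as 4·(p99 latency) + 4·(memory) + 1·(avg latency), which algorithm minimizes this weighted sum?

Opt5

Opt1: 4·652 + 4·418 + 1·60 = 4340
Opt2: 4·111 + 4·243 + 1·183 = 1599
Opt3: 4·582 + 4·383 + 1·154 = 4014
Opt4: 4·284 + 4·483 + 1·177 = 3245
Opt5: 4·190 + 4·26 + 1·111 = 975
Opt6: 4·467 + 4·14 + 1·141 = 2065
Opt7: 4·576 + 4·147 + 1·18 = 2910
Opt8: 4·78 + 4·443 + 1·148 = 2232
Opt9: 4·434 + 4·365 + 1·48 = 3244
Opt10: 4·134 + 4·288 + 1·178 = 1866
Opt11: 4·380 + 4·343 + 1·199 = 3091
Lowest: Opt5 at 975.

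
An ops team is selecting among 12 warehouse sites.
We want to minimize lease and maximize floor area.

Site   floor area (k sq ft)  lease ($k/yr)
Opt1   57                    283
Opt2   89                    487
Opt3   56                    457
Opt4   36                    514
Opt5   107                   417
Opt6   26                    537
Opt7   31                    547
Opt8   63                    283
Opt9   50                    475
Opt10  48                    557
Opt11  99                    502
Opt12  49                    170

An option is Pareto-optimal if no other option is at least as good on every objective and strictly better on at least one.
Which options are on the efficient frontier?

Opt1: dominated by Opt8 (floor area 63≥57, lease 283≤283).
Opt2: dominated by Opt5 (floor area 107≥89, lease 417≤487).
Opt3: dominated by Opt1 (floor area 57≥56, lease 283≤457).
Opt4: dominated by Opt1 (floor area 57≥36, lease 283≤514).
Opt5: not dominated (best floor area).
Opt6: dominated by Opt1 (floor area 57≥26, lease 283≤537).
Opt7: dominated by Opt1 (floor area 57≥31, lease 283≤547).
Opt8: not dominated.
Opt9: dominated by Opt1 (floor area 57≥50, lease 283≤475).
Opt10: dominated by Opt1 (floor area 57≥48, lease 283≤557).
Opt11: dominated by Opt5 (floor area 107≥99, lease 417≤502).
Opt12: not dominated (best lease).

Opt5, Opt8, Opt12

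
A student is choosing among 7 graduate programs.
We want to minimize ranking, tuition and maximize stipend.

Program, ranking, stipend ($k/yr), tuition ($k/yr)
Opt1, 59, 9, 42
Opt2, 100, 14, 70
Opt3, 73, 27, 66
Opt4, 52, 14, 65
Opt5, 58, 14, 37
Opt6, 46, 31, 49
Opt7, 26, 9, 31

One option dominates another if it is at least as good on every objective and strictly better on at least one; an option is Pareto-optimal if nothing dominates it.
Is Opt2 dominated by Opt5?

Opt5 vs Opt2: ranking 58≤100, stipend 14≥14, tuition 37≤70 — Opt5 is at least as good on every objective with at least one strict improvement.

Yes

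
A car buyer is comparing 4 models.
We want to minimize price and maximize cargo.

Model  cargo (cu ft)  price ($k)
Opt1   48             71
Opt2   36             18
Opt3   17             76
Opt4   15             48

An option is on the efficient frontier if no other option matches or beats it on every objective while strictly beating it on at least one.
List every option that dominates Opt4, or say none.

Opt2

Opt2: cargo 36≥15, price 18≤48 — dominates Opt4.
Others (Opt1, Opt3) are each worse than Opt4 on at least one objective.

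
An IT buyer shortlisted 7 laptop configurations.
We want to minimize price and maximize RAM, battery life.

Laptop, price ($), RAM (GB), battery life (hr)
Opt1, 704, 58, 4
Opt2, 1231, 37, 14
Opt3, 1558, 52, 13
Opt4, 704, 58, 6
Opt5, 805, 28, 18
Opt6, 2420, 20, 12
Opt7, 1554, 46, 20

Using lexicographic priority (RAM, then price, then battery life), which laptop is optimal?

First maximize RAM: best is 58, kept {Opt1, Opt4}.
Then minimize price: best is 704, kept {Opt1, Opt4}.
Then maximize battery life: best is 6, kept {Opt4}.

Opt4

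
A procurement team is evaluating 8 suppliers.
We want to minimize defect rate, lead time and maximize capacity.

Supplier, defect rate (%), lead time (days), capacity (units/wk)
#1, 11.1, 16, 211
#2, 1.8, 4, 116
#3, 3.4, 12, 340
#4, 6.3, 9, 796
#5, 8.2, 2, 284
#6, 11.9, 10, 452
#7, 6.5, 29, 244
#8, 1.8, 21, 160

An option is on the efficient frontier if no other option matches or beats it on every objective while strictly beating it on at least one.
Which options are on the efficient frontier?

#2, #3, #4, #5, #8

#1: dominated by #3 (defect rate 3.4≤11.1, lead time 12≤16, capacity 340≥211).
#2: not dominated.
#3: not dominated.
#4: not dominated (best capacity).
#5: not dominated (best lead time).
#6: dominated by #4 (defect rate 6.3≤11.9, lead time 9≤10, capacity 796≥452).
#7: dominated by #3 (defect rate 3.4≤6.5, lead time 12≤29, capacity 340≥244).
#8: not dominated.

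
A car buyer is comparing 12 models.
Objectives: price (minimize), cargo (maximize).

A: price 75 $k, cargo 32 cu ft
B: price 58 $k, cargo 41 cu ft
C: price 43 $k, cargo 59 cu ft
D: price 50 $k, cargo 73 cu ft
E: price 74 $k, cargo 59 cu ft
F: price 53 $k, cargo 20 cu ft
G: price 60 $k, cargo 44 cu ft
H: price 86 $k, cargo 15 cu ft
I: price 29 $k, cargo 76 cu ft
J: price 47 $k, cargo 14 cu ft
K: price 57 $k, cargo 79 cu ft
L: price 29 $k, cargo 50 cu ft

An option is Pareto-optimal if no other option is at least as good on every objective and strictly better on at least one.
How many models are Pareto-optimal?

A: dominated by B (price 58≤75, cargo 41≥32).
B: dominated by C (price 43≤58, cargo 59≥41).
C: dominated by I (price 29≤43, cargo 76≥59).
D: dominated by I (price 29≤50, cargo 76≥73).
E: dominated by C (price 43≤74, cargo 59≥59).
F: dominated by C (price 43≤53, cargo 59≥20).
G: dominated by C (price 43≤60, cargo 59≥44).
H: dominated by A (price 75≤86, cargo 32≥15).
I: not dominated.
J: dominated by C (price 43≤47, cargo 59≥14).
K: not dominated (best cargo).
L: dominated by I (price 29≤29, cargo 76≥50).
Pareto-optimal: I, K → 2.

2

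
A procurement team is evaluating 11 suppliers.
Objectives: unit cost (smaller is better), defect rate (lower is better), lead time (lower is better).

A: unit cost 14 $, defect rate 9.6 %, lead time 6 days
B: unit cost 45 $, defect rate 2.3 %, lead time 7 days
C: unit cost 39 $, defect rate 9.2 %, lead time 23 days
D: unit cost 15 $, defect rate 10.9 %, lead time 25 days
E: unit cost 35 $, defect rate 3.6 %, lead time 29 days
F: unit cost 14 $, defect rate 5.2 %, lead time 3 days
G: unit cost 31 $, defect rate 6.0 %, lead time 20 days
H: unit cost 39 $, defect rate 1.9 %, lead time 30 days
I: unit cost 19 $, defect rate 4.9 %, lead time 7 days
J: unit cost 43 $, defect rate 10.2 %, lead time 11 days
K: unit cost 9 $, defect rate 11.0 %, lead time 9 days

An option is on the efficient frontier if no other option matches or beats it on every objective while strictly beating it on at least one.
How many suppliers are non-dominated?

6

A: dominated by F (unit cost 14≤14, defect rate 5.2≤9.6, lead time 3≤6).
B: not dominated.
C: dominated by F (unit cost 14≤39, defect rate 5.2≤9.2, lead time 3≤23).
D: dominated by A (unit cost 14≤15, defect rate 9.6≤10.9, lead time 6≤25).
E: not dominated.
F: not dominated (best lead time).
G: dominated by F (unit cost 14≤31, defect rate 5.2≤6.0, lead time 3≤20).
H: not dominated (best defect rate).
I: not dominated.
J: dominated by A (unit cost 14≤43, defect rate 9.6≤10.2, lead time 6≤11).
K: not dominated (best unit cost).
Pareto-optimal: B, E, F, H, I, K → 6.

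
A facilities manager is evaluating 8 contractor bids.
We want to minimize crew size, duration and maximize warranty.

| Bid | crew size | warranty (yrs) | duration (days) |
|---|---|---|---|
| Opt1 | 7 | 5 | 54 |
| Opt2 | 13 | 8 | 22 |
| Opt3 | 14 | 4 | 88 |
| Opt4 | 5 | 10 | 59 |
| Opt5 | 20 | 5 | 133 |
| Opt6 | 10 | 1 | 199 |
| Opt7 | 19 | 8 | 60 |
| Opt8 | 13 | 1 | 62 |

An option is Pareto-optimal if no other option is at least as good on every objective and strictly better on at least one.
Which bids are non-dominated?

Opt1, Opt2, Opt4

Opt1: not dominated.
Opt2: not dominated (best duration).
Opt3: dominated by Opt1 (crew size 7≤14, warranty 5≥4, duration 54≤88).
Opt4: not dominated (best crew size).
Opt5: dominated by Opt1 (crew size 7≤20, warranty 5≥5, duration 54≤133).
Opt6: dominated by Opt1 (crew size 7≤10, warranty 5≥1, duration 54≤199).
Opt7: dominated by Opt2 (crew size 13≤19, warranty 8≥8, duration 22≤60).
Opt8: dominated by Opt1 (crew size 7≤13, warranty 5≥1, duration 54≤62).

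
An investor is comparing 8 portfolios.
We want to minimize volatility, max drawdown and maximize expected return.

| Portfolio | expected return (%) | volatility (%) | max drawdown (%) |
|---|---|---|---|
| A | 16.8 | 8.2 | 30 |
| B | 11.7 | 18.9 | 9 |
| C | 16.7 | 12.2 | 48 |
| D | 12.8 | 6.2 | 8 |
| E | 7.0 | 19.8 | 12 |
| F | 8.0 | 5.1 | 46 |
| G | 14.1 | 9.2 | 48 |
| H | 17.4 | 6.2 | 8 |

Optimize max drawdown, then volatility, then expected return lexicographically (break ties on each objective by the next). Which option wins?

First minimize max drawdown: best is 8, kept {D, H}.
Then minimize volatility: best is 6.2, kept {D, H}.
Then maximize expected return: best is 17.4, kept {H}.

H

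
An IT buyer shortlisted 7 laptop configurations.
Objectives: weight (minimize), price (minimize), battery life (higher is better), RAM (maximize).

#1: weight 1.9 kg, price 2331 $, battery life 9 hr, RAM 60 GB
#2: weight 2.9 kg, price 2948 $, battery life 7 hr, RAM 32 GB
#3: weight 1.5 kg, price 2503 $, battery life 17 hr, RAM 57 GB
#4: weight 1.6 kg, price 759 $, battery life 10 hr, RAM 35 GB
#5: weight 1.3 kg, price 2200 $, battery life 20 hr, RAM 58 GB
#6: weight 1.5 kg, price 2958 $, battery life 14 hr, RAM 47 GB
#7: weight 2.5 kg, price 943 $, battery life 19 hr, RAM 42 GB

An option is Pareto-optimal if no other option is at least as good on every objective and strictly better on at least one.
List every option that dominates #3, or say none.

#5

#5: weight 1.3≤1.5, price 2200≤2503, battery life 20≥17, RAM 58≥57 — dominates #3.
Others (#1, #2, #4, #6, #7) are each worse than #3 on at least one objective.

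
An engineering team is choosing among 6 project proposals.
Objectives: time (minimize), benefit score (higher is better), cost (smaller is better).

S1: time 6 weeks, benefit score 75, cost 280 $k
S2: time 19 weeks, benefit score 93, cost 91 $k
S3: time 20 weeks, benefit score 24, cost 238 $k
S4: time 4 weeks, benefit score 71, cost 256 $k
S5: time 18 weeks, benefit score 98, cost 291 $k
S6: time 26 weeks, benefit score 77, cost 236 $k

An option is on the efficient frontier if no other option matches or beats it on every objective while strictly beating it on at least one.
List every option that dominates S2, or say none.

none

S1: worse on benefit score (75 vs 93).
S3: worse on time (20 vs 19).
S4: worse on benefit score (71 vs 93).
S5: worse on cost (291 vs 91).
S6: worse on time (26 vs 19).
No option dominates S2.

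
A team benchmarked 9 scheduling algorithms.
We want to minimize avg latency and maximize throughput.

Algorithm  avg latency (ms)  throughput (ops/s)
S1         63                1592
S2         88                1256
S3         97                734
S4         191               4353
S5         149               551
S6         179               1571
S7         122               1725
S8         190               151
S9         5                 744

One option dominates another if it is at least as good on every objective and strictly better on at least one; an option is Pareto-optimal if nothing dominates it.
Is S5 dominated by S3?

S3 vs S5: avg latency 97≤149, throughput 734≥551 — S3 is at least as good on every objective with at least one strict improvement.

Yes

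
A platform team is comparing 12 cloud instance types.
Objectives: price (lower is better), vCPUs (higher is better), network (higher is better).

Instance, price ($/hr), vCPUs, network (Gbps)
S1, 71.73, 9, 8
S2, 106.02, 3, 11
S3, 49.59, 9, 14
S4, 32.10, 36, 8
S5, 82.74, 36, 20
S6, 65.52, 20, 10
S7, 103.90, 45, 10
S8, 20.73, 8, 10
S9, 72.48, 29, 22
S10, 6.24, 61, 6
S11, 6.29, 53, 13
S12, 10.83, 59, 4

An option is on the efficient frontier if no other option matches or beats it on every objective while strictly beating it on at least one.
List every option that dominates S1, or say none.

S3: price 49.59≤71.73, vCPUs 9≥9, network 14≥8 — dominates S1.
S4: price 32.10≤71.73, vCPUs 36≥9, network 8≥8 — dominates S1.
S6: price 65.52≤71.73, vCPUs 20≥9, network 10≥8 — dominates S1.
S11: price 6.29≤71.73, vCPUs 53≥9, network 13≥8 — dominates S1.
Others (S2, S5, S7, S8, S9, S10, S12) are each worse than S1 on at least one objective.

S3, S4, S6, S11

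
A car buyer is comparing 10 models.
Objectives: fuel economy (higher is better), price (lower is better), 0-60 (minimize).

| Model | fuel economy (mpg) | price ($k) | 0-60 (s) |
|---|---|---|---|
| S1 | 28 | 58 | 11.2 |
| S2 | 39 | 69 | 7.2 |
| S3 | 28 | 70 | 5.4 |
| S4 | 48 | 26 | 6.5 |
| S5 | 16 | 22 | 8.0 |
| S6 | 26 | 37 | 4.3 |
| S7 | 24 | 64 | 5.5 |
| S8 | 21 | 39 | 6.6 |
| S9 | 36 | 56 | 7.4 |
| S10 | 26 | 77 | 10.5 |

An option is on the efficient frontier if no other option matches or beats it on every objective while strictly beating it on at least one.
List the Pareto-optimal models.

S3, S4, S5, S6

S1: dominated by S4 (fuel economy 48≥28, price 26≤58, 0-60 6.5≤11.2).
S2: dominated by S4 (fuel economy 48≥39, price 26≤69, 0-60 6.5≤7.2).
S3: not dominated.
S4: not dominated (best fuel economy).
S5: not dominated (best price).
S6: not dominated (best 0-60).
S7: dominated by S6 (fuel economy 26≥24, price 37≤64, 0-60 4.3≤5.5).
S8: dominated by S4 (fuel economy 48≥21, price 26≤39, 0-60 6.5≤6.6).
S9: dominated by S4 (fuel economy 48≥36, price 26≤56, 0-60 6.5≤7.4).
S10: dominated by S2 (fuel economy 39≥26, price 69≤77, 0-60 7.2≤10.5).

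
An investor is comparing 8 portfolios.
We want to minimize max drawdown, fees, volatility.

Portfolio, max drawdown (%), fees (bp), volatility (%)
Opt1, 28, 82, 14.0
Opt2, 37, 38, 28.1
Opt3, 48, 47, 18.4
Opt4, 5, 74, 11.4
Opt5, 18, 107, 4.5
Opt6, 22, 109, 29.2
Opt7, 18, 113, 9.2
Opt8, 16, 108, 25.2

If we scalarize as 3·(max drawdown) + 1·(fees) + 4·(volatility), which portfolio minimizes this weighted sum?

Opt4

Opt1: 3·28 + 1·82 + 4·14.0 = 222.0
Opt2: 3·37 + 1·38 + 4·28.1 = 261.4
Opt3: 3·48 + 1·47 + 4·18.4 = 264.6
Opt4: 3·5 + 1·74 + 4·11.4 = 134.6
Opt5: 3·18 + 1·107 + 4·4.5 = 179.0
Opt6: 3·22 + 1·109 + 4·29.2 = 291.8
Opt7: 3·18 + 1·113 + 4·9.2 = 203.8
Opt8: 3·16 + 1·108 + 4·25.2 = 256.8
Lowest: Opt4 at 134.6.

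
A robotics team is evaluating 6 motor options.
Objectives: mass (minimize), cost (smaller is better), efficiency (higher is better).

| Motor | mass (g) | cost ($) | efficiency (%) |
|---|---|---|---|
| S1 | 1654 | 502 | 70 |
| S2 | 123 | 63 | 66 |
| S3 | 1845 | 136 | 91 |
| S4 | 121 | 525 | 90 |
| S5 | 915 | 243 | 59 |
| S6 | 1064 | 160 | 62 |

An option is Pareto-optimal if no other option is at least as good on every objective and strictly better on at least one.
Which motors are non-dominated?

S1, S2, S3, S4

S1: not dominated.
S2: not dominated (best cost).
S3: not dominated (best efficiency).
S4: not dominated (best mass).
S5: dominated by S2 (mass 123≤915, cost 63≤243, efficiency 66≥59).
S6: dominated by S2 (mass 123≤1064, cost 63≤160, efficiency 66≥62).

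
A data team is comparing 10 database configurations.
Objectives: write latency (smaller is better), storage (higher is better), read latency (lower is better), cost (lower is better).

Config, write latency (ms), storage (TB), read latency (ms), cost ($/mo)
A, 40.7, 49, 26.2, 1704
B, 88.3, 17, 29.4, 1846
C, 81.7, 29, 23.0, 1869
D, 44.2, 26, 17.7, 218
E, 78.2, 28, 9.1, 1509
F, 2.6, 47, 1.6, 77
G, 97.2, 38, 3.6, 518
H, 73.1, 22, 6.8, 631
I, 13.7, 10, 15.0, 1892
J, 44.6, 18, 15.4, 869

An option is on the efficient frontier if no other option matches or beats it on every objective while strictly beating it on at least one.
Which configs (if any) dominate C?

F: write latency 2.6≤81.7, storage 47≥29, read latency 1.6≤23.0, cost 77≤1869 — dominates C.
Others (A, B, D, E, G, H, I, J) are each worse than C on at least one objective.

F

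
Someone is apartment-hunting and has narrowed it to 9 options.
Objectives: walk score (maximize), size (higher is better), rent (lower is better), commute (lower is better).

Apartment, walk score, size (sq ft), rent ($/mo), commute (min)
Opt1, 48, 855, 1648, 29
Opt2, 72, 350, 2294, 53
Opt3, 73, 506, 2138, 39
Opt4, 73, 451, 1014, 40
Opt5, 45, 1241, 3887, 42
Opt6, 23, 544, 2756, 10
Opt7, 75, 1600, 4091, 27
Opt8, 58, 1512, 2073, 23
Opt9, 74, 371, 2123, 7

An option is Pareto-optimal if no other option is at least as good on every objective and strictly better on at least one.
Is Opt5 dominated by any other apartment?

Yes

Opt8 vs Opt5: walk score 58≥45, size 1512≥1241, rent 2073≤3887, commute 23≤42 — Opt8 is at least as good on every objective and strictly better on at least one, so Opt8 dominates Opt5.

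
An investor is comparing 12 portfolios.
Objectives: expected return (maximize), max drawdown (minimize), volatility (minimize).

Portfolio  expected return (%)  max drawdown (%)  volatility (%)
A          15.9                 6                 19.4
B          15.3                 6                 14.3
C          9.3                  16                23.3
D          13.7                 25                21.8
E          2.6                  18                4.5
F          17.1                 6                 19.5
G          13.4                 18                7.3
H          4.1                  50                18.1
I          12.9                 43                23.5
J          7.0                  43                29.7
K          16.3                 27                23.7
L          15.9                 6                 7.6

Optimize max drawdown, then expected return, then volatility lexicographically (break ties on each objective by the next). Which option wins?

First minimize max drawdown: best is 6, kept {A, B, F, L}.
Then maximize expected return: best is 17.1, kept {F}.

F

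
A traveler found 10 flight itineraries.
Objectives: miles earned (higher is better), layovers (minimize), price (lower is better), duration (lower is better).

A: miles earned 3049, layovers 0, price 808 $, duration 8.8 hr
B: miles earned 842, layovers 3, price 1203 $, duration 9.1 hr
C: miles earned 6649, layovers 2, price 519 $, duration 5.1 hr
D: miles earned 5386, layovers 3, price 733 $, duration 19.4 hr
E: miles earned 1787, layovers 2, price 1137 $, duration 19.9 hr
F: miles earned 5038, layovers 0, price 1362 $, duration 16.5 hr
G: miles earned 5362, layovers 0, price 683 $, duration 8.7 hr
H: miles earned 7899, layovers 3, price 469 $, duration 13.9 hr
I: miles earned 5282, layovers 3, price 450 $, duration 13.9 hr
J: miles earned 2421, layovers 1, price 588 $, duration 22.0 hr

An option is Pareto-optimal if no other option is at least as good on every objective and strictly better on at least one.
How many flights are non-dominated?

A: dominated by G (miles earned 5362≥3049, layovers 0≤0, price 683≤808, duration 8.7≤8.8).
B: dominated by A (miles earned 3049≥842, layovers 0≤3, price 808≤1203, duration 8.8≤9.1).
C: not dominated (best duration).
D: dominated by C (miles earned 6649≥5386, layovers 2≤3, price 519≤733, duration 5.1≤19.4).
E: dominated by A (miles earned 3049≥1787, layovers 0≤2, price 808≤1137, duration 8.8≤19.9).
F: dominated by G (miles earned 5362≥5038, layovers 0≤0, price 683≤1362, duration 8.7≤16.5).
G: not dominated.
H: not dominated (best miles earned).
I: not dominated (best price).
J: not dominated.
Pareto-optimal: C, G, H, I, J → 5.

5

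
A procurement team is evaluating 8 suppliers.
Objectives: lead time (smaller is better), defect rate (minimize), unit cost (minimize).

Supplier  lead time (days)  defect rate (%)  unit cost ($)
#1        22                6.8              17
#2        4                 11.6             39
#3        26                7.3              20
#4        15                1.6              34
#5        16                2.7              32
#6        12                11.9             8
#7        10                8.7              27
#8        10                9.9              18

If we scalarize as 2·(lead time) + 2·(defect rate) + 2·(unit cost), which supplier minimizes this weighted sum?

#6

#1: 2·22 + 2·6.8 + 2·17 = 91.6
#2: 2·4 + 2·11.6 + 2·39 = 109.2
#3: 2·26 + 2·7.3 + 2·20 = 106.6
#4: 2·15 + 2·1.6 + 2·34 = 101.2
#5: 2·16 + 2·2.7 + 2·32 = 101.4
#6: 2·12 + 2·11.9 + 2·8 = 63.8
#7: 2·10 + 2·8.7 + 2·27 = 91.4
#8: 2·10 + 2·9.9 + 2·18 = 75.8
Lowest: #6 at 63.8.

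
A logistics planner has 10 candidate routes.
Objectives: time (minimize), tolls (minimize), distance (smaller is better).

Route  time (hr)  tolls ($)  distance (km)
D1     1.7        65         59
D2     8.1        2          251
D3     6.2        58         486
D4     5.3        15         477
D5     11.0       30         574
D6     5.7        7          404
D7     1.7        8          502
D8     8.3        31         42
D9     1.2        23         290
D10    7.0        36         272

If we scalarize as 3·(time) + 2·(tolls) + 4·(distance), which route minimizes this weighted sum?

D1: 3·1.7 + 2·65 + 4·59 = 371.1
D2: 3·8.1 + 2·2 + 4·251 = 1032.3
D3: 3·6.2 + 2·58 + 4·486 = 2078.6
D4: 3·5.3 + 2·15 + 4·477 = 1953.9
D5: 3·11.0 + 2·30 + 4·574 = 2389.0
D6: 3·5.7 + 2·7 + 4·404 = 1647.1
D7: 3·1.7 + 2·8 + 4·502 = 2029.1
D8: 3·8.3 + 2·31 + 4·42 = 254.9
D9: 3·1.2 + 2·23 + 4·290 = 1209.6
D10: 3·7.0 + 2·36 + 4·272 = 1181.0
Lowest: D8 at 254.9.

D8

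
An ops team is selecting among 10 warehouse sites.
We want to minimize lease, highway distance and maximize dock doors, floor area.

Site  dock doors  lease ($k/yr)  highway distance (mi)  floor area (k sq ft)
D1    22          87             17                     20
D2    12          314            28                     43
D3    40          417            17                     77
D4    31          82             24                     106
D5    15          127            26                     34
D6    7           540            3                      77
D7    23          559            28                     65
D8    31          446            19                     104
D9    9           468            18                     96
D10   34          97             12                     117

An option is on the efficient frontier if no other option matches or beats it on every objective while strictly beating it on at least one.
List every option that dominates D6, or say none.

D1: worse on highway distance (17 vs 3).
D2: worse on highway distance (28 vs 3).
D3: worse on highway distance (17 vs 3).
D4: worse on highway distance (24 vs 3).
D5: worse on highway distance (26 vs 3).
D7: worse on lease (559 vs 540).
D8: worse on highway distance (19 vs 3).
D9: worse on highway distance (18 vs 3).
D10: worse on highway distance (12 vs 3).
No option dominates D6.

none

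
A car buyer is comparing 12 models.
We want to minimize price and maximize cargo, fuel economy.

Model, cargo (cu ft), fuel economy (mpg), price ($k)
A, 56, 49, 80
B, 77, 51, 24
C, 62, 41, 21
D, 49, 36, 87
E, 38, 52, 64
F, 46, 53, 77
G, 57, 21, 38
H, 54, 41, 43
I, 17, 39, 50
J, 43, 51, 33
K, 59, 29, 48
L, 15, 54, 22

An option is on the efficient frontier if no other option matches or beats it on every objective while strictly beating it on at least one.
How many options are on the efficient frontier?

A: dominated by B (cargo 77≥56, fuel economy 51≥49, price 24≤80).
B: not dominated (best cargo).
C: not dominated (best price).
D: dominated by A (cargo 56≥49, fuel economy 49≥36, price 80≤87).
E: not dominated.
F: not dominated.
G: dominated by B (cargo 77≥57, fuel economy 51≥21, price 24≤38).
H: dominated by B (cargo 77≥54, fuel economy 51≥41, price 24≤43).
I: dominated by B (cargo 77≥17, fuel economy 51≥39, price 24≤50).
J: dominated by B (cargo 77≥43, fuel economy 51≥51, price 24≤33).
K: dominated by B (cargo 77≥59, fuel economy 51≥29, price 24≤48).
L: not dominated (best fuel economy).
Pareto-optimal: B, C, E, F, L → 5.

5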